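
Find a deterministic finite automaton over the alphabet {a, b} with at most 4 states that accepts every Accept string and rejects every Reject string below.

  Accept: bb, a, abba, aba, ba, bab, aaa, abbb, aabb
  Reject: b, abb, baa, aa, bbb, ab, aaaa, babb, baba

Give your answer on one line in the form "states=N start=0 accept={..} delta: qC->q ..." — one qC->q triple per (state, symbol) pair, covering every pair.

states=4 start=0 accept={1,3} delta: 0a->1 0b->2 1a->0 1b->0 2a->3 2b->1 3a->0 3b->1

Fold the examples into a partial DFA from state 0: repeatedly fix the first undefined (state, symbol) met by the shortest-then-alphabetical prefix, trying targets in increasing order and rejecting any under which an Accept and a Reject string meet in one state with the same remainder; add a state when all current targets are rejected. Accepting states are where Accept strings end.
a: 0a undefined. 0a->0: no, bb/abb meet in 0 with "bb" left. Open state 1: 0a->1.
b: 0b undefined. 0b->0: no, bb/b meet in 0. 0b->1: no, bb/ab meet in 1 with "b" left. Open state 2: 0b->2.
aa: 1a undefined. 1a->0: ok.
ab: 1b undefined. 1b->0: ok.
ba: 2a undefined. 2a->0: no, bb/babb meet in 2 with "b" left. 2a->1: no, a/baba meet in 1. 2a->2: no, abba/b meet in 2. Open state 3: 2a->3.
bb: 2b undefined. 2b->0: no, bb/aa meet in 0. 2b->1: ok.
baa: 3a undefined. 3a->0: ok.
bab: 3b undefined. 3b->0: no, bb/baba meet in 1. 3b->1: ok.
All examples now run through 4 states with every (state, symbol) defined. Accept strings end in {1,3}, Reject strings end in {0,2}; accept={1,3}.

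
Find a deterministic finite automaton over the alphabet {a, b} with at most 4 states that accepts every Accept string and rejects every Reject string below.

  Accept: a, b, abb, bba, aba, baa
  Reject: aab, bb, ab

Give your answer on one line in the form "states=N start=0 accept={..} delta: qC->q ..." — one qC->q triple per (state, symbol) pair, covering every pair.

State merging on the prefix tree: take the shortest (then alphabetical) example prefix whose next move is undefined and point that move at state 0, else 1, else 2, ...; a target is out if some Accept/Reject pair would then sit in one state with the same input left (inseparable). If every existing state is out, open a new one.
a: 0a undefined. 0a->0: no, b/aab meet in 0 with "b" left. Open state 1: 0a->1.
b: 0b undefined. 0b->0: no, b/bb meet in 0. 0b->1: ok.
aa: 1a undefined. 1a->0: no, a/aab meet in 1. 1a->1: ok.
ab: 1b undefined. 1b->0: ok.
All examples now run through 2 states with every (state, symbol) defined. Accept strings end in {1}, Reject strings end in {0}; accept={1}.

states=2 start=0 accept={1} delta: 0a->1 0b->1 1a->1 1b->0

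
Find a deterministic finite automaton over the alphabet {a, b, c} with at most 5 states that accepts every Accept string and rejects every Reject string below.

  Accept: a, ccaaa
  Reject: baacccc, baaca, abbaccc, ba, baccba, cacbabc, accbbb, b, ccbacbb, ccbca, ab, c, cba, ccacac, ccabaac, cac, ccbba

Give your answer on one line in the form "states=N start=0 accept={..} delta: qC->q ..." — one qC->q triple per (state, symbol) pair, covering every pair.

Grow the machine one transition at a time. Run the examples from 0; the earliest place one falls off (shortest prefix, ties alphabetical) gets sent to the lowest-numbered state that keeps every Accept/Reject pair distinguishable — a pair clashes when both reach the same state with identical unread suffix — and to a fresh state only if none does.
a: 0a undefined. 0a->0: ok.
b: 0b undefined. 0b->0: no, a/ba meet in 0. Open state 1: 0b->1.
c: 0c undefined. 0c->0: no, a/c meet in 0. 0c->1: ok.
ba: 1a undefined. 1a->0: no, a/baaca meet in 0. 1a->1: ok.
cb: 1b undefined. 1b->0: no, a/cba meet in 0. 1b->1: ok.
cc: 1c undefined. 1c->0: no, a/baaca meet in 0. 1c->1: no, ccaaa/baacccc meet in 1. Open state 2: 1c->2.
cca: 2a undefined. 2a->0: no, a/baaca meet in 0. 2a->1: no, ccaaa/baaca meet in 1. 2a->2: no, ccaaa/baaca meet in 2. Open state 3: 2a->3.
ccb: 2b undefined. 2b->0: ok.
bacc: 2c undefined. 2c->0: ok.
ccaa: 3a undefined. 3a->0: ok.
ccab: 3b undefined. 3b->0: ok.
ccac: 3c undefined. 3c->0: ok.
All examples now run through 4 states with every (state, symbol) defined. Accept strings end in {0}, Reject strings end in {1,2,3}; accept={0}.

states=4 start=0 accept={0} delta: 0a->0 0b->1 0c->1 1a->1 1b->1 1c->2 2a->3 2b->0 2c->0 3a->0 3b->0 3c->0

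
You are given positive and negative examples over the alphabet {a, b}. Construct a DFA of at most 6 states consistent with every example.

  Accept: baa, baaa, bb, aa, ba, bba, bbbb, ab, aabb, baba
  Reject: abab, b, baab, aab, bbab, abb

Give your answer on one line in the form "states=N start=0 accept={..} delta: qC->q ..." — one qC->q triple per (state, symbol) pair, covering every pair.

Fold the examples into a partial DFA from state 0: repeatedly fix the first undefined (state, symbol) met by the shortest-then-alphabetical prefix, trying targets in increasing order and rejecting any under which an Accept and a Reject string meet in one state with the same remainder; add a state when all current targets are rejected. Accepting states are where Accept strings end.
a: 0a undefined. 0a->0: no, bb/abb meet in 0 with "bb" left. Open state 1: 0a->1.
b: 0b undefined. 0b->0: no, bb/b meet in 0. 0b->1: ok.
aa: 1a undefined. 1a->0: no, baa/b meet in 1. 1a->1: no, baa/b meet in 1. Open state 2: 1a->2.
ab: 1b undefined. 1b->0: no, bb/abab meet in 0. 1b->1: no, bb/b meet in 1. 1b->2: ok.
aab: 2b undefined. 2b->0: no, bbbb/b meet in 1. 2b->1: ok.
aba: 2a undefined. 2a->0: no, baaa/abab meet in 1. 2a->1: no, baa/b meet in 1. 2a->2: ok.
All examples now run through 3 states with every (state, symbol) defined. Accept strings end in {2}, Reject strings end in {1}; accept={2}.

states=3 start=0 accept={2} delta: 0a->1 0b->1 1a->2 1b->2 2a->2 2b->1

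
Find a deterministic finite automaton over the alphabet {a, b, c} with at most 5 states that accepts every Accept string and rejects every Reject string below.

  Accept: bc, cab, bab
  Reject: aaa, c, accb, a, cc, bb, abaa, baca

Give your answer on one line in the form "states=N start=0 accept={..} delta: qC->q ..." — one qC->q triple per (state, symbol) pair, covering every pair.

states=3 start=0 accept={1} delta: 0a->0 0b->1 0c->2 1a->0 1b->0 1c->1 2a->0 2b->0 2c->2

Fold the examples into a partial DFA from state 0: repeatedly fix the first undefined (state, symbol) met by the shortest-then-alphabetical prefix, trying targets in increasing order and rejecting any under which an Accept and a Reject string meet in one state with the same remainder; add a state when all current targets are rejected. Accepting states are where Accept strings end.
a: 0a undefined. 0a->0: ok.
b: 0b undefined. 0b->0: no, bc/c meet in 0 with "c" left. Open state 1: 0b->1.
c: 0c undefined. 0c->0: no, cab/accb meet in 1. 0c->1: no, bc/cc meet in 1 with "c" left. Open state 2: 0c->2.
ba: 1a undefined. 1a->0: ok.
bb: 1b undefined. 1b->0: ok.
bc: 1c undefined. 1c->0: no, bc/aaa meet in 0. 1c->1: ok.
ca: 2a undefined. 2a->0: ok.
cc: 2c undefined. 2c->0: no, bc/accb meet in 1. 2c->1: no, bc/cc meet in 1. 2c->2: ok.
accb: 2b undefined. 2b->0: ok.
All examples now run through 3 states with every (state, symbol) defined. Accept strings end in {1}, Reject strings end in {0,2}; accept={1}.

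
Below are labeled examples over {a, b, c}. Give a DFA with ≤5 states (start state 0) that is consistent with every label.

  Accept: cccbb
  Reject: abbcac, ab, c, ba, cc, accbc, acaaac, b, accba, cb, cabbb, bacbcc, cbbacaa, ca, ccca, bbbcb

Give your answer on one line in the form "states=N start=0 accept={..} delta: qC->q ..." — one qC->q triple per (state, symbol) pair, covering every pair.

Fold the examples into a partial DFA from state 0: repeatedly fix the first undefined (state, symbol) met by the shortest-then-alphabetical prefix, trying targets in increasing order and rejecting any under which an Accept and a Reject string meet in one state with the same remainder; add a state when all current targets are rejected. Accepting states are where Accept strings end.
a: 0a undefined. 0a->0: ok.
b: 0b undefined. 0b->0: ok.
c: 0c undefined. 0c->0: no, cccbb/abbcac meet in 0. Open state 1: 0c->1.
ca: 1a undefined. 1a->0: ok.
cb: 1b undefined. 1b->0: ok.
cc: 1c undefined. 1c->0: no, cccbb/ab meet in 0. 1c->1: no, cccbb/ab meet in 0. Open state 2: 1c->2.
ccc: 2c undefined. 2c->0: no, cccbb/ab meet in 0. 2c->1: no, cccbb/ab meet in 0. 2c->2: ok.
accb: 2b undefined. 2b->0: no, cccbb/ab meet in 0. 2b->1: no, cccbb/ab meet in 0. 2b->2: no, cccbb/cc meet in 2. Open state 3: 2b->3.
ccca: 2a undefined. 2a->0: ok.
accba: 3a undefined. 3a->0: ok.
accbc: 3c undefined. 3c->0: ok.
cccbb: 3b undefined. 3b->0: no, cccbb/ab meet in 0. 3b->1: no, cccbb/abbcac meet in 1. 3b->2: no, cccbb/cc meet in 2. 3b->3: ok.
All examples now run through 4 states with every (state, symbol) defined. Accept strings end in {3}, Reject strings end in {0,1,2}; accept={3}.

states=4 start=0 accept={3} delta: 0a->0 0b->0 0c->1 1a->0 1b->0 1c->2 2a->0 2b->3 2c->2 3a->0 3b->3 3c->0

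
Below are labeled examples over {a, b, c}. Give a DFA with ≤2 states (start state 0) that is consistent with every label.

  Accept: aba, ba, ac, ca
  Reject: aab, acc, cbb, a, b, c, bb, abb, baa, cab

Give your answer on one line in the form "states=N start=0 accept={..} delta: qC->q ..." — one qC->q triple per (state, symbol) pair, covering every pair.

states=2 start=0 accept={0} delta: 0a->1 0b->1 0c->1 1a->0 1b->1 1c->0

Grow the machine one transition at a time. Run the examples from 0; the earliest place one falls off (shortest prefix, ties alphabetical) gets sent to the lowest-numbered state that keeps every Accept/Reject pair distinguishable — a pair clashes when both reach the same state with identical unread suffix — and to a fresh state only if none does.
a: 0a undefined. 0a->0: no, ac/c meet in 0 with "c" left. Open state 1: 0a->1.
b: 0b undefined. 0b->0: no, ba/a meet in 1. 0b->1: ok.
c: 0c undefined. 0c->0: no, ca/a meet in 1. 0c->1: ok.
aa: 1a undefined. 1a->0: ok.
ab: 1b undefined. 1b->0: no, aba/aab meet in 1. 1b->1: ok.
ac: 1c undefined. 1c->0: ok.
All examples now run through 2 states with every (state, symbol) defined. Accept strings end in {0}, Reject strings end in {1}; accept={0}.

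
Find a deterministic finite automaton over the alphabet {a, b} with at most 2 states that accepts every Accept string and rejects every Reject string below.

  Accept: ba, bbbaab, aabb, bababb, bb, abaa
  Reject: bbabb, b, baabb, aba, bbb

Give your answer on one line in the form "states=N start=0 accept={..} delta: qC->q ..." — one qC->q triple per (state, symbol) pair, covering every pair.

states=2 start=0 accept={0} delta: 0a->1 0b->1 1a->0 1b->0

State merging on the prefix tree: take the shortest (then alphabetical) example prefix whose next move is undefined and point that move at state 0, else 1, else 2, ...; a target is out if some Accept/Reject pair would then sit in one state with the same input left (inseparable). If every existing state is out, open a new one.
a: 0a undefined. 0a->0: no, ba/aba meet in 0 with "ba" left. Open state 1: 0a->1.
b: 0b undefined. 0b->0: no, aabb/baabb meet in 1 with "abb" left. 0b->1: ok.
aa: 1a undefined. 1a->0: ok.
ab: 1b undefined. 1b->0: ok.
All examples now run through 2 states with every (state, symbol) defined. Accept strings end in {0}, Reject strings end in {1}; accept={0}.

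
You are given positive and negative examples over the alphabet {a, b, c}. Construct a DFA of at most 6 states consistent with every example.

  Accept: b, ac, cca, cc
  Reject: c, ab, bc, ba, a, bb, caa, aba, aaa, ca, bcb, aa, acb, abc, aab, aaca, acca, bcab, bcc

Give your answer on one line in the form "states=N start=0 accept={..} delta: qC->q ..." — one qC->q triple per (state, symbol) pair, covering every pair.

Grow the machine one transition at a time. Run the examples from 0; the earliest place one falls off (shortest prefix, ties alphabetical) gets sent to the lowest-numbered state that keeps every Accept/Reject pair distinguishable — a pair clashes when both reach the same state with identical unread suffix — and to a fresh state only if none does.
a: 0a undefined. 0a->0: no, b/ab meet in 0 with "b" left. Open state 1: 0a->1.
b: 0b undefined. 0b->0: no, b/bb meet in 0. 0b->1: no, b/a meet in 1. Open state 2: 0b->2.
c: 0c undefined. 0c->0: no, cca/a meet in 1. 0c->1: ok.
aa: 1a undefined. 1a->0: no, b/aab meet in 2. 1a->1: no, cca/aaca meet in 1 with "ca" left. 1a->2: no, b/ca meet in 2. Open state 3: 1a->3.
ab: 1b undefined. 1b->0: ok.
ac: 1c undefined. 1c->0: no, b/acb meet in 2. 1c->1: no, ac/c meet in 1. 1c->2: no, cca/ba meet in 2 with "a" left. 1c->3: no, ac/ca meet in 3. Open state 4: 1c->4.
ba: 2a undefined. 2a->0: ok.
bb: 2b undefined. 2b->0: ok.
bc: 2c undefined. 2c->0: no, b/bcb meet in 2. 2c->1: no, ac/bcc meet in 4. 2c->2: no, b/bc meet in 2. 2c->3: ok.
aaa: 3a undefined. 3a->0: no, b/bcab meet in 2. 3a->1: ok.
aab: 3b undefined. 3b->0: ok.
aac: 3c undefined. 3c->0: ok.
acb: 4b undefined. 4b->0: ok.
acc: 4c undefined. 4c->0: ok.
cca: 4a undefined. 4a->0: no, cca/ab meet in 0. 4a->1: no, cca/c meet in 1. 4a->2: ok.
All examples now run through 5 states with every (state, symbol) defined. Accept strings end in {2,4}, Reject strings end in {0,1,3}; accept={2,4}.

states=5 start=0 accept={2,4} delta: 0a->1 0b->2 0c->1 1a->3 1b->0 1c->4 2a->0 2b->0 2c->3 3a->1 3b->0 3c->0 4a->2 4b->0 4c->0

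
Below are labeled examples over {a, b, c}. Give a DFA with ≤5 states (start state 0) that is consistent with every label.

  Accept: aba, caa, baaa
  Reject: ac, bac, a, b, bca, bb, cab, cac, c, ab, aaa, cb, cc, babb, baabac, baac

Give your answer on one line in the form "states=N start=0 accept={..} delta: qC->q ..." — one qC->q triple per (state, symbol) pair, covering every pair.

states=3 start=0 accept={2} delta: 0a->0 0b->1 0c->1 1a->2 1b->0 1c->0 2a->2 2b->0 2c->0

State merging on the prefix tree: take the shortest (then alphabetical) example prefix whose next move is undefined and point that move at state 0, else 1, else 2, ...; a target is out if some Accept/Reject pair would then sit in one state with the same input left (inseparable). If every existing state is out, open a new one.
a: 0a undefined. 0a->0: ok.
b: 0b undefined. 0b->0: no, aba/a meet in 0. Open state 1: 0b->1.
c: 0c undefined. 0c->0: no, caa/ac meet in 0. 0c->1: ok.
ba: 1a undefined. 1a->0: no, aba/a meet in 0. 1a->1: no, aba/ac meet in 1. Open state 2: 1a->2.
bb: 1b undefined. 1b->0: ok.
bc: 1c undefined. 1c->0: ok.
baa: 2a undefined. 2a->0: no, caa/a meet in 0. 2a->1: no, caa/ac meet in 1. 2a->2: ok.
bab: 2b undefined. 2b->0: ok.
bac: 2c undefined. 2c->0: ok.
All examples now run through 3 states with every (state, symbol) defined. Accept strings end in {2}, Reject strings end in {0,1}; accept={2}.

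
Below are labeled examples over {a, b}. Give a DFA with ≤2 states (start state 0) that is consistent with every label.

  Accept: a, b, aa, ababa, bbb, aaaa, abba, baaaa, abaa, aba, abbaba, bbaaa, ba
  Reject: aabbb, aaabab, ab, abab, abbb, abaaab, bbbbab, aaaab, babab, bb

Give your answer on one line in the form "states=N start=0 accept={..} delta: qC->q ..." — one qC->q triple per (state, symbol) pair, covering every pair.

Fold the examples into a partial DFA from state 0: repeatedly fix the first undefined (state, symbol) met by the shortest-then-alphabetical prefix, trying targets in increasing order and rejecting any under which an Accept and a Reject string meet in one state with the same remainder; add a state when all current targets are rejected. Accepting states are where Accept strings end.
a: 0a undefined. 0a->0: no, b/ab meet in 0 with "b" left. Open state 1: 0a->1.
b: 0b undefined. 0b->0: no, b/bb meet in 0. 0b->1: ok.
aa: 1a undefined. 1a->0: no, a/aaaab meet in 1. 1a->1: ok.
ab: 1b undefined. 1b->0: ok.
All examples now run through 2 states with every (state, symbol) defined. Accept strings end in {1}, Reject strings end in {0}; accept={1}.

states=2 start=0 accept={1} delta: 0a->1 0b->1 1a->1 1b->0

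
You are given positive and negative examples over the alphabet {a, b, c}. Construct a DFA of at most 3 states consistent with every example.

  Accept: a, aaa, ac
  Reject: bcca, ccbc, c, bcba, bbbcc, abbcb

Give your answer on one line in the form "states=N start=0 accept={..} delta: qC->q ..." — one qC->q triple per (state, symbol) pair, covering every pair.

Grow the machine one transition at a time. Run the examples from 0; the earliest place one falls off (shortest prefix, ties alphabetical) gets sent to the lowest-numbered state that keeps every Accept/Reject pair distinguishable — a pair clashes when both reach the same state with identical unread suffix — and to a fresh state only if none does.
a: 0a undefined. 0a->0: no, ac/c meet in 0 with "c" left. Open state 1: 0a->1.
b: 0b undefined. 0b->0: ok.
c: 0c undefined. 0c->0: no, a/bcca meet in 1. 0c->1: no, a/c meet in 1. Open state 2: 0c->2.
aa: 1a undefined. 1a->0: ok.
ab: 1b undefined. 1b->0: ok.
ac: 1c undefined. 1c->0: ok.
cc: 2c undefined. 2c->0: no, a/bcca meet in 1. 2c->1: no, a/bbbcc meet in 1. 2c->2: ok.
bcb: 2b undefined. 2b->0: no, a/bcba meet in 1. 2b->1: no, a/abbcb meet in 1. 2b->2: ok.
bcba: 2a undefined. 2a->0: no, ac/bcca meet in 0. 2a->1: no, a/bcca meet in 1. 2a->2: ok.
All examples now run through 3 states with every (state, symbol) defined. Accept strings end in {0,1}, Reject strings end in {2}; accept={0,1}.

states=3 start=0 accept={0,1} delta: 0a->1 0b->0 0c->2 1a->0 1b->0 1c->0 2a->2 2b->2 2c->2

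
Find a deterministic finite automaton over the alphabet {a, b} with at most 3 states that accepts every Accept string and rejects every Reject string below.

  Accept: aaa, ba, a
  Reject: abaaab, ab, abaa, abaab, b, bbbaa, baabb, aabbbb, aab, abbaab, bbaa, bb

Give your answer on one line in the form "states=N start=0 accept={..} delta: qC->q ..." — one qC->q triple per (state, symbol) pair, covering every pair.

Fold the examples into a partial DFA from state 0: repeatedly fix the first undefined (state, symbol) met by the shortest-then-alphabetical prefix, trying targets in increasing order and rejecting any under which an Accept and a Reject string meet in one state with the same remainder; add a state when all current targets are rejected. Accepting states are where Accept strings end.
a: 0a undefined. 0a->0: ok.
b: 0b undefined. 0b->0: no, aaa/abaaab meet in 0. Open state 1: 0b->1.
ba: 1a undefined. 1a->0: no, aaa/abaa meet in 0. 1a->1: no, ba/ab meet in 1. Open state 2: 1a->2.
bb: 1b undefined. 1b->0: no, aaa/aabbbb meet in 0. 1b->1: ok.
baa: 2a undefined. 2a->0: no, aaa/abaa meet in 0. 2a->1: ok.
abaaab: 2b undefined. 2b->0: no, aaa/abaaab meet in 0. 2b->1: ok.
All examples now run through 3 states with every (state, symbol) defined. Accept strings end in {0,2}, Reject strings end in {1}; accept={0,2}.

states=3 start=0 accept={0,2} delta: 0a->0 0b->1 1a->2 1b->1 2a->1 2b->1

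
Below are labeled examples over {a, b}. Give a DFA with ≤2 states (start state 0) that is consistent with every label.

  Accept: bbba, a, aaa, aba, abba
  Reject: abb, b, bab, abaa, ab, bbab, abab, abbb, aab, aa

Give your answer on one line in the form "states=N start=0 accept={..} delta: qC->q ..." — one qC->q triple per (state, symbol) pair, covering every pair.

states=2 start=0 accept={1} delta: 0a->1 0b->0 1a->0 1b->0

Fold the examples into a partial DFA from state 0: repeatedly fix the first undefined (state, symbol) met by the shortest-then-alphabetical prefix, trying targets in increasing order and rejecting any under which an Accept and a Reject string meet in one state with the same remainder; add a state when all current targets are rejected. Accepting states are where Accept strings end.
a: 0a undefined. 0a->0: no, a/aa meet in 0. Open state 1: 0a->1.
b: 0b undefined. 0b->0: ok.
aa: 1a undefined. 1a->0: ok.
ab: 1b undefined. 1b->0: ok.
All examples now run through 2 states with every (state, symbol) defined. Accept strings end in {1}, Reject strings end in {0}; accept={1}.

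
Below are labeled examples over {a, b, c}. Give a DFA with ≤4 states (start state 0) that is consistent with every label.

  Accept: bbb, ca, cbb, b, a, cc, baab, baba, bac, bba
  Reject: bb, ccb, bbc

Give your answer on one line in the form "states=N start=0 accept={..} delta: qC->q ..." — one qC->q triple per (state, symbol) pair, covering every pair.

Fold the examples into a partial DFA from state 0: repeatedly fix the first undefined (state, symbol) met by the shortest-then-alphabetical prefix, trying targets in increasing order and rejecting any under which an Accept and a Reject string meet in one state with the same remainder; add a state when all current targets are rejected. Accepting states are where Accept strings end.
a: 0a undefined. 0a->0: ok.
b: 0b undefined. 0b->0: no, bbb/bb meet in 0. Open state 1: 0b->1.
c: 0c undefined. 0c->0: no, cbb/bb meet in 1 with "b" left. 0c->1: ok.
ba: 1a undefined. 1a->0: ok.
bb: 1b undefined. 1b->0: no, bbb/bbc meet in 1. 1b->1: no, bbb/bb meet in 1. Open state 2: 1b->2.
cc: 1c undefined. 1c->0: no, b/ccb meet in 1. 1c->1: ok.
bba: 2a undefined. 2a->0: ok.
bbb: 2b undefined. 2b->0: ok.
bbc: 2c undefined. 2c->0: no, bbb/bbc meet in 0. 2c->1: no, b/bbc meet in 1. 2c->2: ok.
All examples now run through 3 states with every (state, symbol) defined. Accept strings end in {0,1}, Reject strings end in {2}; accept={0,1}.

states=3 start=0 accept={0,1} delta: 0a->0 0b->1 0c->1 1a->0 1b->2 1c->1 2a->0 2b->0 2c->2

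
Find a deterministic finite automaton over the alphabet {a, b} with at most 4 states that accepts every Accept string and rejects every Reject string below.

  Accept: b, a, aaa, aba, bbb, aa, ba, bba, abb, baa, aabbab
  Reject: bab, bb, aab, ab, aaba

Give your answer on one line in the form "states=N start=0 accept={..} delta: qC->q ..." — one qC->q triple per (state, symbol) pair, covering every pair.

states=4 start=0 accept={1,2} delta: 0a->1 0b->1 1a->2 1b->0 2a->1 2b->3 3a->0 3b->3

Grow the machine one transition at a time. Run the examples from 0; the earliest place one falls off (shortest prefix, ties alphabetical) gets sent to the lowest-numbered state that keeps every Accept/Reject pair distinguishable — a pair clashes when both reach the same state with identical unread suffix — and to a fresh state only if none does.
a: 0a undefined. 0a->0: no, b/aab meet in 0 with "b" left. Open state 1: 0a->1.
b: 0b undefined. 0b->0: no, b/bb meet in 0. 0b->1: ok.
aa: 1a undefined. 1a->0: no, b/bab meet in 1. 1a->1: no, aba/aaba meet in 1 with "ba" left. Open state 2: 1a->2.
ab: 1b undefined. 1b->0: ok.
aaa: 2a undefined. 2a->0: no, aaa/bb meet in 0. 2a->1: ok.
aab: 2b undefined. 2b->0: no, b/aaba meet in 1. 2b->1: no, b/bab meet in 1. 2b->2: no, b/aaba meet in 1. Open state 3: 2b->3.
aaba: 3a undefined. 3a->0: ok.
aabb: 3b undefined. 3b->0: no, aabbab/bb meet in 0. 3b->1: no, aabbab/bab meet in 3. 3b->2: no, aabbab/bb meet in 0. 3b->3: ok.
All examples now run through 4 states with every (state, symbol) defined. Accept strings end in {1,2}, Reject strings end in {0,3}; accept={1,2}.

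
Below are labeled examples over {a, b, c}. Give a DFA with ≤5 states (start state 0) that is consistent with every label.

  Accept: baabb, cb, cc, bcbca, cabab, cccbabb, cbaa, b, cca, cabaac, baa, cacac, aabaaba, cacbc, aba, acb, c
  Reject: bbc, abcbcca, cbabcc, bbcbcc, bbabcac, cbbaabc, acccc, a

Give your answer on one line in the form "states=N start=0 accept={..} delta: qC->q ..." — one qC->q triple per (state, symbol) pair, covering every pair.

Fold the examples into a partial DFA from state 0: repeatedly fix the first undefined (state, symbol) met by the shortest-then-alphabetical prefix, trying targets in increasing order and rejecting any under which an Accept and a Reject string meet in one state with the same remainder; add a state when all current targets are rejected. Accepting states are where Accept strings end.
a: 0a undefined. 0a->0: ok.
b: 0b undefined. 0b->0: no, baabb/a meet in 0. Open state 1: 0b->1.
c: 0c undefined. 0c->0: no, cc/acccc meet in 0. 0c->1: ok.
ba: 1a undefined. 1a->0: no, baa/a meet in 0. 1a->1: ok.
bb: 1b undefined. 1b->0: no, baabb/bbc meet in 1. 1b->1: no, cc/bbc meet in 1 with "c" left. Open state 2: 1b->2.
bc: 1c undefined. 1c->0: no, cc/acccc meet in 0. 1c->1: no, cc/acccc meet in 1. 1c->2: ok.
bba: 2a undefined. 2a->0: no, cabab/bbabcac meet in 1. 2a->1: ok.
bbc: 2c undefined. 2c->0: no, cbaa/cbabcc meet in 1. 2c->1: no, cb/cbabcc meet in 2. 2c->2: no, cb/bbc meet in 2. Open state 3: 2c->3.
bcb: 2b undefined. 2b->0: no, baabb/a meet in 0. 2b->1: ok.
bbcb: 3b undefined. 3b->0: no, cb/bbcbcc meet in 2. 3b->1: ok.
acccc: 3c undefined. 3c->0: ok.
bbabca: 3a undefined. 3a->0: no, baabb/bbabcac meet in 1. 3a->1: no, baabb/abcbcca meet in 1. 3a->2: no, cb/abcbcca meet in 2. 3a->3: ok.
All examples now run through 4 states with every (state, symbol) defined. Accept strings end in {1,2}, Reject strings end in {0,3}; accept={1,2}.

states=4 start=0 accept={1,2} delta: 0a->0 0b->1 0c->1 1a->1 1b->2 1c->2 2a->1 2b->1 2c->3 3a->3 3b->1 3c->0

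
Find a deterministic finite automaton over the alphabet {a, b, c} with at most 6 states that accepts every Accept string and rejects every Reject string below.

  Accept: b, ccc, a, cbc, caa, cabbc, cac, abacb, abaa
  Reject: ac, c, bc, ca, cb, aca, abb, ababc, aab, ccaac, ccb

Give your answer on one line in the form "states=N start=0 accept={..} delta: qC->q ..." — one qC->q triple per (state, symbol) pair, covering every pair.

Fold the examples into a partial DFA from state 0: repeatedly fix the first undefined (state, symbol) met by the shortest-then-alphabetical prefix, trying targets in increasing order and rejecting any under which an Accept and a Reject string meet in one state with the same remainder; add a state when all current targets are rejected. Accepting states are where Accept strings end.
a: 0a undefined. 0a->0: no, b/aab meet in 0 with "b" left. Open state 1: 0a->1.
b: 0b undefined. 0b->0: ok.
c: 0c undefined. 0c->0: no, b/c meet in 0. 0c->1: no, a/c meet in 1. Open state 2: 0c->2.
aa: 1a undefined. 1a->0: no, b/aab meet in 0. 1a->1: ok.
ab: 1b undefined. 1b->0: no, b/abb meet in 0. 1b->1: no, a/abb meet in 1. 1b->2: ok.
ac: 1c undefined. 1c->0: no, b/ac meet in 0. 1c->1: no, a/ac meet in 1. 1c->2: ok.
ca: 2a undefined. 2a->0: no, b/ca meet in 0. 2a->1: no, a/ca meet in 1. 2a->2: no, cbc/ababc meet in 2 with "bc" left. Open state 3: 2a->3.
cb: 2b undefined. 2b->0: no, b/cb meet in 0. 2b->1: no, a/cb meet in 1. 2b->2: ok.
cc: 2c undefined. 2c->0: no, b/ccb meet in 0. 2c->1: no, ccc/ac meet in 2. 2c->2: no, ccc/ac meet in 2. 2c->3: no, cbc/ca meet in 3. Open state 4: 2c->4.
caa: 3a undefined. 3a->0: ok.
cab: 3b undefined. 3b->0: no, cabbc/ac meet in 2. 3b->1: ok.
cac: 3c undefined. 3c->0: ok.
cca: 4a undefined. 4a->0: ok.
ccb: 4b undefined. 4b->0: no, b/ccb meet in 0. 4b->1: no, a/ccb meet in 1. 4b->2: ok.
ccc: 4c undefined. 4c->0: ok.
All examples now run through 5 states with every (state, symbol) defined. Accept strings end in {0,1,4}, Reject strings end in {2,3}; accept={0,1,4}.

states=5 start=0 accept={0,1,4} delta: 0a->1 0b->0 0c->2 1a->1 1b->2 1c->2 2a->3 2b->2 2c->4 3a->0 3b->1 3c->0 4a->0 4b->2 4c->0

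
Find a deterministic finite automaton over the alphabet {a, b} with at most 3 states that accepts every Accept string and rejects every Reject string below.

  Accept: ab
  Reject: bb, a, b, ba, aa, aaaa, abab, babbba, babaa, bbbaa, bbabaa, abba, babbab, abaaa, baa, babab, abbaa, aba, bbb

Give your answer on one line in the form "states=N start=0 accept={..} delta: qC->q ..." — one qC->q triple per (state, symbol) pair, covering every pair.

states=3 start=0 accept={2} delta: 0a->1 0b->0 1a->0 1b->2 2a->0 2b->1

Grow the machine one transition at a time. Run the examples from 0; the earliest place one falls off (shortest prefix, ties alphabetical) gets sent to the lowest-numbered state that keeps every Accept/Reject pair distinguishable — a pair clashes when both reach the same state with identical unread suffix — and to a fresh state only if none does.
a: 0a undefined. 0a->0: no, ab/b meet in 0 with "b" left. Open state 1: 0a->1.
b: 0b undefined. 0b->0: ok.
aa: 1a undefined. 1a->0: ok.
ab: 1b undefined. 1b->0: no, ab/bb meet in 0. 1b->1: no, ab/a meet in 1. Open state 2: 1b->2.
aba: 2a undefined. 2a->0: ok.
abb: 2b undefined. 2b->0: no, ab/babbab meet in 2. 2b->1: ok.
All examples now run through 3 states with every (state, symbol) defined. Accept strings end in {2}, Reject strings end in {0,1}; accept={2}.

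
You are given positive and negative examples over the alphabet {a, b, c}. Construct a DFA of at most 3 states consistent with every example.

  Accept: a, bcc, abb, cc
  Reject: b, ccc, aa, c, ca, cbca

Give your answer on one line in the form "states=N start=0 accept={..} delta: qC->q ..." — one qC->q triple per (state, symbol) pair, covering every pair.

Fold the examples into a partial DFA from state 0: repeatedly fix the first undefined (state, symbol) met by the shortest-then-alphabetical prefix, trying targets in increasing order and rejecting any under which an Accept and a Reject string meet in one state with the same remainder; add a state when all current targets are rejected. Accepting states are where Accept strings end.
a: 0a undefined. 0a->0: no, a/aa meet in 0. Open state 1: 0a->1.
b: 0b undefined. 0b->0: ok.
c: 0c undefined. 0c->0: no, a/ca meet in 1. 0c->1: no, a/c meet in 1. Open state 2: 0c->2.
aa: 1a undefined. 1a->0: ok.
ab: 1b undefined. 1b->0: no, abb/b meet in 0. 1b->1: ok.
ca: 2a undefined. 2a->0: ok.
cb: 2b undefined. 2b->0: ok.
cc: 2c undefined. 2c->0: no, bcc/b meet in 0. 2c->1: ok.
ccc: 1c undefined. 1c->0: ok.
All examples now run through 3 states with every (state, symbol) defined. Accept strings end in {1}, Reject strings end in {0,2}; accept={1}.

states=3 start=0 accept={1} delta: 0a->1 0b->0 0c->2 1a->0 1b->1 1c->0 2a->0 2b->0 2c->1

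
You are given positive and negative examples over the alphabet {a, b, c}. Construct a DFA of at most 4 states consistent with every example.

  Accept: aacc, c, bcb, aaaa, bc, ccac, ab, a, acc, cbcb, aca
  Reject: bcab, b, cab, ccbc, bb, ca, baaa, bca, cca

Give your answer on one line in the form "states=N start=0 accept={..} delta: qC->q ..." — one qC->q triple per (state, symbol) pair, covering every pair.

states=4 start=0 accept={1,2} delta: 0a->1 0b->0 0c->2 1a->2 1b->1 1c->0 2a->0 2b->2 2c->3 3a->0 3b->1 3c->1

State merging on the prefix tree: take the shortest (then alphabetical) example prefix whose next move is undefined and point that move at state 0, else 1, else 2, ...; a target is out if some Accept/Reject pair would then sit in one state with the same input left (inseparable). If every existing state is out, open a new one.
a: 0a undefined. 0a->0: no, ab/b meet in 0 with "b" left. Open state 1: 0a->1.
b: 0b undefined. 0b->0: ok.
c: 0c undefined. 0c->0: no, c/b meet in 0. 0c->1: no, aca/cca meet in 1 with "ca" left. Open state 2: 0c->2.
aa: 1a undefined. 1a->0: no, aaaa/b meet in 0. 1a->1: no, aaaa/baaa meet in 1. 1a->2: ok.
ab: 1b undefined. 1b->0: no, ab/b meet in 0. 1b->1: ok.
ac: 1c undefined. 1c->0: ok.
ca: 2a undefined. 2a->0: ok.
cb: 2b undefined. 2b->0: no, bcb/bcab meet in 0. 2b->1: no, cbcb/bcab meet in 0. 2b->2: ok.
cc: 2c undefined. 2c->0: no, aacc/ccbc meet in 2. 2c->1: no, aacc/bcab meet in 0. 2c->2: no, aacc/ccbc meet in 2. Open state 3: 2c->3.
cca: 3a undefined. 3a->0: ok.
ccb: 3b undefined. 3b->0: no, c/ccbc meet in 2. 3b->1: ok.
aacc: 3c undefined. 3c->0: no, aacc/bcab meet in 0. 3c->1: ok.
All examples now run through 4 states with every (state, symbol) defined. Accept strings end in {1,2}, Reject strings end in {0}; accept={1,2}.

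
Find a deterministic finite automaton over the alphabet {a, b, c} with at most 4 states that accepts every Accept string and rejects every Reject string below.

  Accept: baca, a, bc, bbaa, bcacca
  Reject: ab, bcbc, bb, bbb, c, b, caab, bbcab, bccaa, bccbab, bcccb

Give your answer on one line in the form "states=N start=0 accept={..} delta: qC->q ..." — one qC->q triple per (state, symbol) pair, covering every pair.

State merging on the prefix tree: take the shortest (then alphabetical) example prefix whose next move is undefined and point that move at state 0, else 1, else 2, ...; a target is out if some Accept/Reject pair would then sit in one state with the same input left (inseparable). If every existing state is out, open a new one.
a: 0a undefined. 0a->0: ok.
b: 0b undefined. 0b->0: no, a/ab meet in 0. Open state 1: 0b->1.
c: 0c undefined. 0c->0: no, a/c meet in 0. 0c->1: ok.
ba: 1a undefined. 1a->0: ok.
bb: 1b undefined. 1b->0: no, baca/bb meet in 0. 1b->1: ok.
bc: 1c undefined. 1c->0: no, baca/bcbc meet in 0. 1c->1: no, baca/bccaa meet in 0. Open state 2: 1c->2.
bca: 2a undefined. 2a->0: ok.
bcb: 2b undefined. 2b->0: ok.
bcc: 2c undefined. 2c->0: no, baca/bccaa meet in 0. 2c->1: no, baca/bccaa meet in 0. 2c->2: no, baca/bccaa meet in 0. Open state 3: 2c->3.
bcca: 3a undefined. 3a->0: no, baca/bccaa meet in 0. 3a->1: no, baca/bccaa meet in 0. 3a->2: no, baca/bccaa meet in 0. 3a->3: ok.
bccb: 3b undefined. 3b->0: ok.
bccc: 3c undefined. 3c->0: ok.
All examples now run through 4 states with every (state, symbol) defined. Accept strings end in {0,2}, Reject strings end in {1,3}; accept={0,2}.

states=4 start=0 accept={0,2} delta: 0a->0 0b->1 0c->1 1a->0 1b->1 1c->2 2a->0 2b->0 2c->3 3a->3 3b->0 3c->0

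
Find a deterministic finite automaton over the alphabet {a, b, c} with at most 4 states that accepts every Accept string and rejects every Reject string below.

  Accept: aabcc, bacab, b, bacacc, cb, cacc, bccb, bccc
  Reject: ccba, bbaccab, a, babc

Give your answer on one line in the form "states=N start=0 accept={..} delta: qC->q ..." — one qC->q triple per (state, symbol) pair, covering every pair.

State merging on the prefix tree: take the shortest (then alphabetical) example prefix whose next move is undefined and point that move at state 0, else 1, else 2, ...; a target is out if some Accept/Reject pair would then sit in one state with the same input left (inseparable). If every existing state is out, open a new one.
a: 0a undefined. 0a->0: ok.
b: 0b undefined. 0b->0: no, b/a meet in 0. Open state 1: 0b->1.
c: 0c undefined. 0c->0: no, cacc/a meet in 0. 0c->1: ok.
ba: 1a undefined. 1a->0: no, bacacc/babc meet in 1 with "c" left. 1a->1: ok.
bb: 1b undefined. 1b->0: no, bacab/bbaccab meet in 1 with "cab" left. 1b->1: ok.
bc: 1c undefined. 1c->0: no, aabcc/ccba meet in 1. 1c->1: no, aabcc/ccba meet in 1. Open state 2: 1c->2.
bcc: 2c undefined. 2c->0: no, aabcc/a meet in 0. 2c->1: no, aabcc/bbaccab meet in 1. 2c->2: no, aabcc/babc meet in 2. Open state 3: 2c->3.
ccb: 2b undefined. 2b->0: ok.
baca: 2a undefined. 2a->0: no, bacacc/babc meet in 2. 2a->1: ok.
bccb: 3b undefined. 3b->0: no, bccb/ccba meet in 0. 3b->1: ok.
bccc: 3c undefined. 3c->0: no, bccc/ccba meet in 0. 3c->1: ok.
bbacca: 3a undefined. 3a->0: no, bacab/bbaccab meet in 1. 3a->1: no, bacab/bbaccab meet in 1. 3a->2: ok.
All examples now run through 4 states with every (state, symbol) defined. Accept strings end in {1,3}, Reject strings end in {0,2}; accept={1,3}.

states=4 start=0 accept={1,3} delta: 0a->0 0b->1 0c->1 1a->1 1b->1 1c->2 2a->1 2b->0 2c->3 3a->2 3b->1 3c->1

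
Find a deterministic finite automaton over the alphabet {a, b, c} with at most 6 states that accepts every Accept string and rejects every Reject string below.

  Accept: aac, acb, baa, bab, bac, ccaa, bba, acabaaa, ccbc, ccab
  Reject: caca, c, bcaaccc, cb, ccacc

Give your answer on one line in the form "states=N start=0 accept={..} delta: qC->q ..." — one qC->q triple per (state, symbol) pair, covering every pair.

Grow the machine one transition at a time. Run the examples from 0; the earliest place one falls off (shortest prefix, ties alphabetical) gets sent to the lowest-numbered state that keeps every Accept/Reject pair distinguishable — a pair clashes when both reach the same state with identical unread suffix — and to a fresh state only if none does.
a: 0a undefined. 0a->0: no, aac/c meet in 0 with "c" left. Open state 1: 0a->1.
b: 0b undefined. 0b->0: ok.
c: 0c undefined. 0c->0: no, ccbc/c meet in 0. 0c->1: no, bab/cb meet in 1 with "b" left. Open state 2: 0c->2.
aa: 1a undefined. 1a->0: no, aac/c meet in 2. 1a->1: ok.
ac: 1c undefined. 1c->0: ok.
ca: 2a undefined. 2a->0: no, aac/caca meet in 0. 2a->1: no, baa/caca meet in 1. 2a->2: ok.
cb: 2b undefined. 2b->0: no, aac/cb meet in 0. 2b->1: no, baa/cb meet in 1. 2b->2: ok.
cc: 2c undefined. 2c->0: no, aac/bcaaccc meet in 0. 2c->1: no, baa/caca meet in 1. 2c->2: no, ccaa/caca meet in 2. Open state 3: 2c->3.
bab: 1b undefined. 1b->0: ok.
cca: 3a undefined. 3a->0: no, aac/caca meet in 0. 3a->1: no, baa/caca meet in 1. 3a->2: no, ccaa/caca meet in 2. 3a->3: no, ccaa/caca meet in 3. Open state 4: 3a->4.
ccb: 3b undefined. 3b->0: no, ccbc/c meet in 2. 3b->1: ok.
ccaa: 4a undefined. 4a->0: ok.
ccab: 4b undefined. 4b->0: ok.
ccac: 4c undefined. 4c->0: ok.
bcaacc: 3c undefined. 3c->0: ok.
All examples now run through 5 states with every (state, symbol) defined. Accept strings end in {0,1}, Reject strings end in {2,4}; accept={0,1}.

states=5 start=0 accept={0,1} delta: 0a->1 0b->0 0c->2 1a->1 1b->0 1c->0 2a->2 2b->2 2c->3 3a->4 3b->1 3c->0 4a->0 4b->0 4c->0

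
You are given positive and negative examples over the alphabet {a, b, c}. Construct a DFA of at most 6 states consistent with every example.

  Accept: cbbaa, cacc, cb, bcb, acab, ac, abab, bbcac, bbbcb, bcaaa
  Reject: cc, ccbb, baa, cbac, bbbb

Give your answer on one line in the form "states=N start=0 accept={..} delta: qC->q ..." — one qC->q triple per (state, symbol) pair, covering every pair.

states=5 start=0 accept={0,1,2,4} delta: 0a->0 0b->1 0c->1 1a->2 1b->2 1c->3 2a->3 2b->4 2c->0 3a->0 3b->4 3c->3 4a->0 4b->3 4c->0

Grow the machine one transition at a time. Run the examples from 0; the earliest place one falls off (shortest prefix, ties alphabetical) gets sent to the lowest-numbered state that keeps every Accept/Reject pair distinguishable — a pair clashes when both reach the same state with identical unread suffix — and to a fresh state only if none does.
a: 0a undefined. 0a->0: ok.
b: 0b undefined. 0b->0: no, abab/baa meet in 0. Open state 1: 0b->1.
c: 0c undefined. 0c->0: no, cacc/cc meet in 0. 0c->1: ok.
ba: 1a undefined. 1a->0: no, cacc/cc meet in 1 with "c" left. 1a->1: no, ac/baa meet in 1. Open state 2: 1a->2.
bb: 1b undefined. 1b->0: no, cbbaa/baa meet in 2 with "a" left. 1b->1: no, cbbaa/baa meet in 2 with "a" left. 1b->2: ok.
bc: 1c undefined. 1c->0: no, cb/ccbb meet in 2. 1c->1: no, acab/ccbb meet in 2 with "b" left. 1c->2: no, cb/cc meet in 2. Open state 3: 1c->3.
baa: 2a undefined. 2a->0: no, ac/cbac meet in 1. 2a->1: no, ac/baa meet in 1. 2a->2: no, cb/baa meet in 2. 2a->3: ok.
bbb: 2b undefined. 2b->0: no, ac/bbbb meet in 1. 2b->1: no, cbbaa/cc meet in 3. 2b->2: no, cb/bbbb meet in 2. 2b->3: no, bcb/bbbb meet in 3 with "b" left. Open state 4: 2b->4.
bbc: 2c undefined. 2c->0: ok.
bca: 3a undefined. 3a->0: ok.
bcb: 3b undefined. 3b->0: no, cacc/ccbb meet in 1. 3b->1: no, cb/ccbb meet in 2. 3b->2: no, acab/ccbb meet in 4. 3b->3: no, bcb/cc meet in 3. 3b->4: ok.
bbbb: 4b undefined. 4b->0: no, bcaaa/ccbb meet in 0. 4b->1: no, cacc/ccbb meet in 1. 4b->2: no, cb/ccbb meet in 2. 4b->3: ok.
bbbc: 4c undefined. 4c->0: ok.
cbac: 3c undefined. 3c->0: no, bcaaa/cbac meet in 0. 3c->1: no, cacc/cbac meet in 1. 3c->2: no, cb/cbac meet in 2. 3c->3: ok.
cbba: 4a undefined. 4a->0: ok.
All examples now run through 5 states with every (state, symbol) defined. Accept strings end in {0,1,2,4}, Reject strings end in {3}; accept={0,1,2,4}.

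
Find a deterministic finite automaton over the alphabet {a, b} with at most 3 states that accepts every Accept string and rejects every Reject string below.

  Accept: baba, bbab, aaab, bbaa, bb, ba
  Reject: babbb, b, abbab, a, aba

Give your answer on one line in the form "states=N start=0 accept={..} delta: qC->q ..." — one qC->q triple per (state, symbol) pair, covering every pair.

State merging on the prefix tree: take the shortest (then alphabetical) example prefix whose next move is undefined and point that move at state 0, else 1, else 2, ...; a target is out if some Accept/Reject pair would then sit in one state with the same input left (inseparable). If every existing state is out, open a new one.
a: 0a undefined. 0a->0: no, bbab/abbab meet in 0 with "bbab" left. Open state 1: 0a->1.
b: 0b undefined. 0b->0: no, baba/aba meet in 1 with "ba" left. 0b->1: ok.
aa: 1a undefined. 1a->0: ok.
ab: 1b undefined. 1b->0: ok.
All examples now run through 2 states with every (state, symbol) defined. Accept strings end in {0}, Reject strings end in {1}; accept={0}.

states=2 start=0 accept={0} delta: 0a->1 0b->1 1a->0 1b->0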